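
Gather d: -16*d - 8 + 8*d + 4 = -8*d - 4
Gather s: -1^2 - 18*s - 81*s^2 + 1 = -81*s^2 - 18*s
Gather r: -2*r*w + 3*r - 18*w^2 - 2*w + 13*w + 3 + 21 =r*(3 - 2*w) - 18*w^2 + 11*w + 24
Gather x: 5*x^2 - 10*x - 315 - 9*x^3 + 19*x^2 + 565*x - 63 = -9*x^3 + 24*x^2 + 555*x - 378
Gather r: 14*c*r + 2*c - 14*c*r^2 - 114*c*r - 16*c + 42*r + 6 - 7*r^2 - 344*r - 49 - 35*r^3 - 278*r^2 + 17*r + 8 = -14*c - 35*r^3 + r^2*(-14*c - 285) + r*(-100*c - 285) - 35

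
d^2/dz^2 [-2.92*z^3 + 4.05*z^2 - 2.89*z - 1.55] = 8.1 - 17.52*z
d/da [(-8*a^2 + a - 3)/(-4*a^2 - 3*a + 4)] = (28*a^2 - 88*a - 5)/(16*a^4 + 24*a^3 - 23*a^2 - 24*a + 16)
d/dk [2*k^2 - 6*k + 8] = 4*k - 6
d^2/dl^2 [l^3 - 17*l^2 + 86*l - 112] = 6*l - 34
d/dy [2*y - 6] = 2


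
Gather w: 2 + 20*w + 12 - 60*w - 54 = -40*w - 40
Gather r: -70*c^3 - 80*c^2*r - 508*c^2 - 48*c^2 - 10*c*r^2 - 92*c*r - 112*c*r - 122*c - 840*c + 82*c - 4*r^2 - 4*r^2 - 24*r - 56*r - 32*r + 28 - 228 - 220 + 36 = -70*c^3 - 556*c^2 - 880*c + r^2*(-10*c - 8) + r*(-80*c^2 - 204*c - 112) - 384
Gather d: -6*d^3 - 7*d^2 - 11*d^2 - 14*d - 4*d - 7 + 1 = -6*d^3 - 18*d^2 - 18*d - 6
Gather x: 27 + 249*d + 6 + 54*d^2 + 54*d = 54*d^2 + 303*d + 33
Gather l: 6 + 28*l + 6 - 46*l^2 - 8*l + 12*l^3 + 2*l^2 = 12*l^3 - 44*l^2 + 20*l + 12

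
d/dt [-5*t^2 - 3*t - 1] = -10*t - 3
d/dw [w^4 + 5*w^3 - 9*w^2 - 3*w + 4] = 4*w^3 + 15*w^2 - 18*w - 3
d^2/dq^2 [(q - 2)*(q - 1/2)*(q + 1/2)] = 6*q - 4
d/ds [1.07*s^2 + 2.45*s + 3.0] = 2.14*s + 2.45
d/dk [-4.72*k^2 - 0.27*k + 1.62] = -9.44*k - 0.27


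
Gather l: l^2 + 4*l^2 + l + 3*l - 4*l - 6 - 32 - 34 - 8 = 5*l^2 - 80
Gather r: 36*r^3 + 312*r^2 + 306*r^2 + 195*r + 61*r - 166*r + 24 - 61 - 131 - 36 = 36*r^3 + 618*r^2 + 90*r - 204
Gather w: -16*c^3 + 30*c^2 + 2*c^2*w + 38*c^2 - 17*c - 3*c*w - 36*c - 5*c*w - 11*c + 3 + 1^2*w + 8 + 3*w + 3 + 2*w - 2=-16*c^3 + 68*c^2 - 64*c + w*(2*c^2 - 8*c + 6) + 12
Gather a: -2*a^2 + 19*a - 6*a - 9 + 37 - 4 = -2*a^2 + 13*a + 24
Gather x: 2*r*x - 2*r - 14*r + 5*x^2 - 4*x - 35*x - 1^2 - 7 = -16*r + 5*x^2 + x*(2*r - 39) - 8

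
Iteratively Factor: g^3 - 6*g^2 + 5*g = (g - 1)*(g^2 - 5*g) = g*(g - 1)*(g - 5)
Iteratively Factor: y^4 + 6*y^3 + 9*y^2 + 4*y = (y + 1)*(y^3 + 5*y^2 + 4*y) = (y + 1)^2*(y^2 + 4*y) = (y + 1)^2*(y + 4)*(y)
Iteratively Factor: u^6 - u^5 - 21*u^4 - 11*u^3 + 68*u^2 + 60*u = (u - 2)*(u^5 + u^4 - 19*u^3 - 49*u^2 - 30*u) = (u - 5)*(u - 2)*(u^4 + 6*u^3 + 11*u^2 + 6*u) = (u - 5)*(u - 2)*(u + 1)*(u^3 + 5*u^2 + 6*u) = (u - 5)*(u - 2)*(u + 1)*(u + 2)*(u^2 + 3*u) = (u - 5)*(u - 2)*(u + 1)*(u + 2)*(u + 3)*(u)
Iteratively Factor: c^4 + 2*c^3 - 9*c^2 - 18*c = (c)*(c^3 + 2*c^2 - 9*c - 18) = c*(c + 3)*(c^2 - c - 6) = c*(c - 3)*(c + 3)*(c + 2)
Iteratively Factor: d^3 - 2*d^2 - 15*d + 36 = (d - 3)*(d^2 + d - 12) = (d - 3)*(d + 4)*(d - 3)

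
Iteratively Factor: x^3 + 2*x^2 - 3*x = (x)*(x^2 + 2*x - 3) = x*(x - 1)*(x + 3)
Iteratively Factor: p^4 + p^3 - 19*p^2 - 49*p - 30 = (p - 5)*(p^3 + 6*p^2 + 11*p + 6) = (p - 5)*(p + 3)*(p^2 + 3*p + 2) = (p - 5)*(p + 2)*(p + 3)*(p + 1)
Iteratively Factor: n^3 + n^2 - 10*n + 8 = (n - 1)*(n^2 + 2*n - 8) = (n - 2)*(n - 1)*(n + 4)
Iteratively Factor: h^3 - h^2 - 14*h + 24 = (h - 2)*(h^2 + h - 12) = (h - 2)*(h + 4)*(h - 3)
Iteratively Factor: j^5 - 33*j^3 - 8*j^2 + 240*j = (j)*(j^4 - 33*j^2 - 8*j + 240) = j*(j + 4)*(j^3 - 4*j^2 - 17*j + 60) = j*(j - 5)*(j + 4)*(j^2 + j - 12) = j*(j - 5)*(j + 4)^2*(j - 3)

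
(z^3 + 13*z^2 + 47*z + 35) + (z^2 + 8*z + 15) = z^3 + 14*z^2 + 55*z + 50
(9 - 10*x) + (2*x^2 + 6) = 2*x^2 - 10*x + 15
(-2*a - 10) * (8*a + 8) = -16*a^2 - 96*a - 80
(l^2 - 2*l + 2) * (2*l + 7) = 2*l^3 + 3*l^2 - 10*l + 14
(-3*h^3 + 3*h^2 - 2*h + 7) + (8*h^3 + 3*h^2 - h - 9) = 5*h^3 + 6*h^2 - 3*h - 2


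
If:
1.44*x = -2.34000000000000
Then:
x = -1.62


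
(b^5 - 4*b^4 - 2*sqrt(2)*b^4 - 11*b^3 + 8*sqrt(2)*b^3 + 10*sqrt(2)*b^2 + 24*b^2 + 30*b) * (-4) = -4*b^5 + 8*sqrt(2)*b^4 + 16*b^4 - 32*sqrt(2)*b^3 + 44*b^3 - 96*b^2 - 40*sqrt(2)*b^2 - 120*b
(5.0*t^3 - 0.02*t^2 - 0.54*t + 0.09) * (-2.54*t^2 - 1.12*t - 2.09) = -12.7*t^5 - 5.5492*t^4 - 9.056*t^3 + 0.418*t^2 + 1.0278*t - 0.1881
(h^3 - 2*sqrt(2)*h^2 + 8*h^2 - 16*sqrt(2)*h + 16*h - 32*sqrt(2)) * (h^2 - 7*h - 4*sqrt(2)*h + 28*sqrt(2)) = h^5 - 6*sqrt(2)*h^4 + h^4 - 24*h^3 - 6*sqrt(2)*h^3 - 96*h^2 + 240*sqrt(2)*h^2 - 640*h + 672*sqrt(2)*h - 1792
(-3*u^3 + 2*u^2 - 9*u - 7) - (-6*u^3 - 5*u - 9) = 3*u^3 + 2*u^2 - 4*u + 2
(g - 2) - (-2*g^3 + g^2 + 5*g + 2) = 2*g^3 - g^2 - 4*g - 4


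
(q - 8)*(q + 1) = q^2 - 7*q - 8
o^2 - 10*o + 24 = (o - 6)*(o - 4)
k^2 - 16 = (k - 4)*(k + 4)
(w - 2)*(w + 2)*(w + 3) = w^3 + 3*w^2 - 4*w - 12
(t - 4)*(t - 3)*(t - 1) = t^3 - 8*t^2 + 19*t - 12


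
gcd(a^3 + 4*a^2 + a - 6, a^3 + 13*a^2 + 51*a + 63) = a + 3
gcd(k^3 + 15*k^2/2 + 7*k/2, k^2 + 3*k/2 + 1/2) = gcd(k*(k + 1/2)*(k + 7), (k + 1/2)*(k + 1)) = k + 1/2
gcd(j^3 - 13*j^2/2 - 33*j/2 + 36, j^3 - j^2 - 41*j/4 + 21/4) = j + 3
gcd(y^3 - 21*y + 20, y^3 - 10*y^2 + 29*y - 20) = y^2 - 5*y + 4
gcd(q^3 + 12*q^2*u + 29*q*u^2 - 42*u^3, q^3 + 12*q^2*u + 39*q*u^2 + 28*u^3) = q + 7*u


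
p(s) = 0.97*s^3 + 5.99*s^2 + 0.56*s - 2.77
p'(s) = 2.91*s^2 + 11.98*s + 0.56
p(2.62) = 57.26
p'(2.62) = 51.92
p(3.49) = 113.38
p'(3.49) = 77.81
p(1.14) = 7.09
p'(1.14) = 18.00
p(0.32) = -1.95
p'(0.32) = 4.69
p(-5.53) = 13.27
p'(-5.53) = 23.30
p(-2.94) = 22.71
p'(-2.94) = -9.51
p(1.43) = 13.12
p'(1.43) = 23.64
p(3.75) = 134.72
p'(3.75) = 86.41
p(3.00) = 79.01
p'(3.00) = 62.69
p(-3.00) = 23.27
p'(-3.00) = -9.19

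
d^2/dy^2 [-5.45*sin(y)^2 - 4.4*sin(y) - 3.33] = 4.4*sin(y) - 10.9*cos(2*y)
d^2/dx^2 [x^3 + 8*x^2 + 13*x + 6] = 6*x + 16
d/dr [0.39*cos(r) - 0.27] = -0.39*sin(r)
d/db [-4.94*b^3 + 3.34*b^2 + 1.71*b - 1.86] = -14.82*b^2 + 6.68*b + 1.71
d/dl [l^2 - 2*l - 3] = 2*l - 2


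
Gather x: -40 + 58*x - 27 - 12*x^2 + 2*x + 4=-12*x^2 + 60*x - 63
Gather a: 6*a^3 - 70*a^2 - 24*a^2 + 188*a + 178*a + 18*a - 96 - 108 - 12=6*a^3 - 94*a^2 + 384*a - 216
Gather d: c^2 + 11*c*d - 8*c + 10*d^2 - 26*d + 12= c^2 - 8*c + 10*d^2 + d*(11*c - 26) + 12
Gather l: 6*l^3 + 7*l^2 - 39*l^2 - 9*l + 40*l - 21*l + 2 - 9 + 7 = 6*l^3 - 32*l^2 + 10*l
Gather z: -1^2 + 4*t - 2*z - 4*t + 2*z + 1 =0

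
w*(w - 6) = w^2 - 6*w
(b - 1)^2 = b^2 - 2*b + 1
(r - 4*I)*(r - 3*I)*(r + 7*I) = r^3 + 37*r - 84*I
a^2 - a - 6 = (a - 3)*(a + 2)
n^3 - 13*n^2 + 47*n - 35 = (n - 7)*(n - 5)*(n - 1)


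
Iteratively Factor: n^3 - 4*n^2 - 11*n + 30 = (n - 5)*(n^2 + n - 6) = (n - 5)*(n - 2)*(n + 3)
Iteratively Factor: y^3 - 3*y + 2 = (y - 1)*(y^2 + y - 2) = (y - 1)*(y + 2)*(y - 1)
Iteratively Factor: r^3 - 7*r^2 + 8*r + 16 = (r + 1)*(r^2 - 8*r + 16) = (r - 4)*(r + 1)*(r - 4)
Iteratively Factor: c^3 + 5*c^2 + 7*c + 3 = (c + 1)*(c^2 + 4*c + 3) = (c + 1)^2*(c + 3)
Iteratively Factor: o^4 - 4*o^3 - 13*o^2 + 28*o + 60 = (o - 5)*(o^3 + o^2 - 8*o - 12) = (o - 5)*(o + 2)*(o^2 - o - 6) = (o - 5)*(o + 2)^2*(o - 3)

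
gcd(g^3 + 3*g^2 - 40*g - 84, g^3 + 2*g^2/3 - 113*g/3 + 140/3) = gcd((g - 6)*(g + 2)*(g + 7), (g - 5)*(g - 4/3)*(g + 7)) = g + 7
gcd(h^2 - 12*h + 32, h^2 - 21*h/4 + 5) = h - 4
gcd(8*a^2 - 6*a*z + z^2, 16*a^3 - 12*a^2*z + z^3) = -2*a + z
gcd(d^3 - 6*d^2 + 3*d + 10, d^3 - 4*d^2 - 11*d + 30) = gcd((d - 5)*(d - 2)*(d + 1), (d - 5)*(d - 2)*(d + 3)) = d^2 - 7*d + 10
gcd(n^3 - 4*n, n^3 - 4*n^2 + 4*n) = n^2 - 2*n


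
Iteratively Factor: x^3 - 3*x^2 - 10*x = (x)*(x^2 - 3*x - 10) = x*(x - 5)*(x + 2)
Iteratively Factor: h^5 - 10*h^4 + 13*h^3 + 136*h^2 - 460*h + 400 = (h + 4)*(h^4 - 14*h^3 + 69*h^2 - 140*h + 100) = (h - 2)*(h + 4)*(h^3 - 12*h^2 + 45*h - 50) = (h - 5)*(h - 2)*(h + 4)*(h^2 - 7*h + 10) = (h - 5)^2*(h - 2)*(h + 4)*(h - 2)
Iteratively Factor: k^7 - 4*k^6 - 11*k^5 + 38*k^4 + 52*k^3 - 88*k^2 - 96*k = (k + 2)*(k^6 - 6*k^5 + k^4 + 36*k^3 - 20*k^2 - 48*k) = (k - 4)*(k + 2)*(k^5 - 2*k^4 - 7*k^3 + 8*k^2 + 12*k) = (k - 4)*(k - 2)*(k + 2)*(k^4 - 7*k^2 - 6*k) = (k - 4)*(k - 2)*(k + 1)*(k + 2)*(k^3 - k^2 - 6*k) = k*(k - 4)*(k - 2)*(k + 1)*(k + 2)*(k^2 - k - 6) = k*(k - 4)*(k - 2)*(k + 1)*(k + 2)^2*(k - 3)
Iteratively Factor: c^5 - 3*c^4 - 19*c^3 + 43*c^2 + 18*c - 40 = (c - 1)*(c^4 - 2*c^3 - 21*c^2 + 22*c + 40) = (c - 5)*(c - 1)*(c^3 + 3*c^2 - 6*c - 8) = (c - 5)*(c - 1)*(c + 1)*(c^2 + 2*c - 8) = (c - 5)*(c - 2)*(c - 1)*(c + 1)*(c + 4)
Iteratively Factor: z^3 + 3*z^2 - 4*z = (z)*(z^2 + 3*z - 4) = z*(z + 4)*(z - 1)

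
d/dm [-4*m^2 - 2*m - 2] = -8*m - 2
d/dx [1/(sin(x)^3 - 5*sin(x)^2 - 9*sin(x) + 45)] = (-3*sin(x)^2 + 10*sin(x) + 9)*cos(x)/(sin(x)^3 - 5*sin(x)^2 - 9*sin(x) + 45)^2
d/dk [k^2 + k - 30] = 2*k + 1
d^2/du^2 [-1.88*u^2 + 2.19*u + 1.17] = -3.76000000000000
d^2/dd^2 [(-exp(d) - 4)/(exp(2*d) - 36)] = (8*(exp(d) + 2)*(exp(2*d) - 36)*exp(d) - 8*(exp(d) + 4)*exp(3*d) - (exp(2*d) - 36)^2)*exp(d)/(exp(2*d) - 36)^3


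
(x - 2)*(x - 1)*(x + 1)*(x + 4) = x^4 + 2*x^3 - 9*x^2 - 2*x + 8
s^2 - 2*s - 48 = (s - 8)*(s + 6)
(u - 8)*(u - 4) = u^2 - 12*u + 32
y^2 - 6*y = y*(y - 6)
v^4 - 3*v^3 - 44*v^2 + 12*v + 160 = (v - 8)*(v - 2)*(v + 2)*(v + 5)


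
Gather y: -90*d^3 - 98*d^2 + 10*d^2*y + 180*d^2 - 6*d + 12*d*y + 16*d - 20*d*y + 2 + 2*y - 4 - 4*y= -90*d^3 + 82*d^2 + 10*d + y*(10*d^2 - 8*d - 2) - 2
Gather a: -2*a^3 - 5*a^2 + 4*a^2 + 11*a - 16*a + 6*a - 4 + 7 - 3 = -2*a^3 - a^2 + a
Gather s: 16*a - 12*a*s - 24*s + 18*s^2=16*a + 18*s^2 + s*(-12*a - 24)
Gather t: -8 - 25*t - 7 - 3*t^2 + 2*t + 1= -3*t^2 - 23*t - 14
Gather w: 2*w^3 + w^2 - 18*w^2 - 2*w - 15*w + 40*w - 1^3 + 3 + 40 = 2*w^3 - 17*w^2 + 23*w + 42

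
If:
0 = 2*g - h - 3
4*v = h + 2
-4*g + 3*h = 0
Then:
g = 9/2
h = 6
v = 2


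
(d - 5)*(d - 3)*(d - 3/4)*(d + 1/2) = d^4 - 33*d^3/4 + 133*d^2/8 - 3*d/4 - 45/8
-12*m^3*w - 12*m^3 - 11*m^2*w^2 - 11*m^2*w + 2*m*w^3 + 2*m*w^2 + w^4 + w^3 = (-3*m + w)*(m + w)*(4*m + w)*(w + 1)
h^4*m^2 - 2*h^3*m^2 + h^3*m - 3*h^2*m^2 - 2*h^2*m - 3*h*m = h*(h - 3)*(h*m + 1)*(h*m + m)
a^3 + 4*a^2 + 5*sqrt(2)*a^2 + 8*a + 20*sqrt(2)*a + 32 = (a + 4)*(a + sqrt(2))*(a + 4*sqrt(2))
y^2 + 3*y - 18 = (y - 3)*(y + 6)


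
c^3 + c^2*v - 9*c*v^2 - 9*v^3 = (c - 3*v)*(c + v)*(c + 3*v)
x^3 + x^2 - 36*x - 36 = (x - 6)*(x + 1)*(x + 6)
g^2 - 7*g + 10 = (g - 5)*(g - 2)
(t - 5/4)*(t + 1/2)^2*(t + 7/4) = t^4 + 3*t^3/2 - 23*t^2/16 - 33*t/16 - 35/64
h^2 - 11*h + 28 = (h - 7)*(h - 4)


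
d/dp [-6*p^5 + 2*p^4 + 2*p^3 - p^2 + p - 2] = -30*p^4 + 8*p^3 + 6*p^2 - 2*p + 1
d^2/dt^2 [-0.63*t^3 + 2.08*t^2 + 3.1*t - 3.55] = 4.16 - 3.78*t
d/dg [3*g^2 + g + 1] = 6*g + 1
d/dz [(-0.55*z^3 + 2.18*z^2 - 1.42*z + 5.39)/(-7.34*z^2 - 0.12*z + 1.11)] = (4.037*z^4 + 0.132000000000001*z^3 - 12.5159*z^2 + 83.9648*z - 0.9294)/(53.8756*z^4 + 1.7616*z^3 - 16.2804*z^2 - 0.2664*z + 1.2321)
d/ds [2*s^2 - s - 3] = 4*s - 1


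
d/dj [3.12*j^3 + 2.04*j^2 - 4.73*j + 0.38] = 9.36*j^2 + 4.08*j - 4.73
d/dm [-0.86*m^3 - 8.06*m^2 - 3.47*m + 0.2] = -2.58*m^2 - 16.12*m - 3.47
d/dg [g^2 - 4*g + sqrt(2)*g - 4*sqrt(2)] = 2*g - 4 + sqrt(2)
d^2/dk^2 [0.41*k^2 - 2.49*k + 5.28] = 0.820000000000000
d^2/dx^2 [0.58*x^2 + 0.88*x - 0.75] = 1.16000000000000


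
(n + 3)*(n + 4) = n^2 + 7*n + 12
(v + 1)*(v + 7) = v^2 + 8*v + 7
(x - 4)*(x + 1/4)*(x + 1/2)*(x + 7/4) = x^4 - 3*x^3/2 - 137*x^2/16 - 177*x/32 - 7/8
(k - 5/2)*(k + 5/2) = k^2 - 25/4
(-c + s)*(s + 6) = -c*s - 6*c + s^2 + 6*s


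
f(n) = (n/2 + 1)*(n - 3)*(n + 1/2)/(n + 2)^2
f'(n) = -2*(n/2 + 1)*(n - 3)*(n + 1/2)/(n + 2)^3 + (n/2 + 1)*(n - 3)/(n + 2)^2 + (n/2 + 1)*(n + 1/2)/(n + 2)^2 + (n - 3)*(n + 1/2)/(2*(n + 2)^2)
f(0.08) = -0.41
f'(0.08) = -0.37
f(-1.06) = 1.21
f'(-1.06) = -3.74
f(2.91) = -0.03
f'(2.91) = 0.34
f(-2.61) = -9.70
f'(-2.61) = -9.58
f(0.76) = -0.51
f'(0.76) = 0.01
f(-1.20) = 1.84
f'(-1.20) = -5.36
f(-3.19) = -7.00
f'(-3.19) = -2.15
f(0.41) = -0.49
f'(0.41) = -0.15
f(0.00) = -0.38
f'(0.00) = -0.44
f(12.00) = 4.02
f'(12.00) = 0.48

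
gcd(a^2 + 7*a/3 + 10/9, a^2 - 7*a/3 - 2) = a + 2/3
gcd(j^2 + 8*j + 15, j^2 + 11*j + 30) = j + 5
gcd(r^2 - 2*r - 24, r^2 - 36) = r - 6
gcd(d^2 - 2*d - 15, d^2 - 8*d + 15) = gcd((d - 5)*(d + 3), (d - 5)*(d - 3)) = d - 5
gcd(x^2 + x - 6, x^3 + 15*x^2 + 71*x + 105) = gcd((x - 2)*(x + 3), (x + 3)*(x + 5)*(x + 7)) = x + 3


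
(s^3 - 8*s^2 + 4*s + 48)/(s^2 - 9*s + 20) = (s^2 - 4*s - 12)/(s - 5)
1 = 1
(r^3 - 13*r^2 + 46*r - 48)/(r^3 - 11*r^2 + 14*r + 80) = (r^2 - 5*r + 6)/(r^2 - 3*r - 10)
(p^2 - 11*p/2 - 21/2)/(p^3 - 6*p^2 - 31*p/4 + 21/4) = 2/(2*p - 1)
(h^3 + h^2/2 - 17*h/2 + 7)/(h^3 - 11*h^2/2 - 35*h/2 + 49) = (h - 1)/(h - 7)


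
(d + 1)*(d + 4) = d^2 + 5*d + 4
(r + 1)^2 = r^2 + 2*r + 1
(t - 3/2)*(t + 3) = t^2 + 3*t/2 - 9/2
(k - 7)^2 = k^2 - 14*k + 49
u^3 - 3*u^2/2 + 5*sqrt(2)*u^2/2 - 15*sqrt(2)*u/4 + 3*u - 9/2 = (u - 3/2)*(u + sqrt(2))*(u + 3*sqrt(2)/2)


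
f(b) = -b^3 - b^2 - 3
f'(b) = -3*b^2 - 2*b = b*(-3*b - 2)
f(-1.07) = -2.92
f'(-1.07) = -1.29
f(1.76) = -11.55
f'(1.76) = -12.81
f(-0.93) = -3.06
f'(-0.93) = -0.73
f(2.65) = -28.63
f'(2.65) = -26.37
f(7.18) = -424.70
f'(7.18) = -169.02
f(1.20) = -6.17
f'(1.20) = -6.72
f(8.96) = -802.60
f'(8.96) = -258.76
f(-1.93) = 0.46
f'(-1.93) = -7.31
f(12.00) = -1875.00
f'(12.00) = -456.00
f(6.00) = -255.00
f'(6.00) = -120.00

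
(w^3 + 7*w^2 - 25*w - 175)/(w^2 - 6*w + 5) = (w^2 + 12*w + 35)/(w - 1)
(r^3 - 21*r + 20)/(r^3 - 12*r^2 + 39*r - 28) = (r + 5)/(r - 7)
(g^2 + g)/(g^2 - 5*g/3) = 3*(g + 1)/(3*g - 5)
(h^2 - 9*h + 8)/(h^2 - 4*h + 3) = (h - 8)/(h - 3)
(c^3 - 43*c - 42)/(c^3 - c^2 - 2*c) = (c^2 - c - 42)/(c*(c - 2))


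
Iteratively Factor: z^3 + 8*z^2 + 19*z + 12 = (z + 4)*(z^2 + 4*z + 3) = (z + 1)*(z + 4)*(z + 3)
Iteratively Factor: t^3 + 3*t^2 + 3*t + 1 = (t + 1)*(t^2 + 2*t + 1) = (t + 1)^2*(t + 1)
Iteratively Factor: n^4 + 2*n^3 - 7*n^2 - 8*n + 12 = (n + 3)*(n^3 - n^2 - 4*n + 4) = (n - 2)*(n + 3)*(n^2 + n - 2) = (n - 2)*(n + 2)*(n + 3)*(n - 1)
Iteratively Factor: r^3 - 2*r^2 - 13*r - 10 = (r + 1)*(r^2 - 3*r - 10) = (r + 1)*(r + 2)*(r - 5)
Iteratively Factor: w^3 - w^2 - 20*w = (w)*(w^2 - w - 20) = w*(w - 5)*(w + 4)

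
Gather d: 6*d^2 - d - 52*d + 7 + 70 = 6*d^2 - 53*d + 77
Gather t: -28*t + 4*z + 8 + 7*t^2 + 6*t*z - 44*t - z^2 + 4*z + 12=7*t^2 + t*(6*z - 72) - z^2 + 8*z + 20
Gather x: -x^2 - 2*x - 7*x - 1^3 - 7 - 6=-x^2 - 9*x - 14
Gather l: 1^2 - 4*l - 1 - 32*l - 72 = -36*l - 72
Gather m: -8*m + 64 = 64 - 8*m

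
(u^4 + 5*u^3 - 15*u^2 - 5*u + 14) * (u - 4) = u^5 + u^4 - 35*u^3 + 55*u^2 + 34*u - 56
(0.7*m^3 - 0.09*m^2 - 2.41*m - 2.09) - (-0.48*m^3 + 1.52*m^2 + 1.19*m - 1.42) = 1.18*m^3 - 1.61*m^2 - 3.6*m - 0.67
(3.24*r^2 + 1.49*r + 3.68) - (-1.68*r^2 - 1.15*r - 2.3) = 4.92*r^2 + 2.64*r + 5.98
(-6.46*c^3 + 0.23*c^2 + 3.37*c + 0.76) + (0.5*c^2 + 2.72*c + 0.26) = -6.46*c^3 + 0.73*c^2 + 6.09*c + 1.02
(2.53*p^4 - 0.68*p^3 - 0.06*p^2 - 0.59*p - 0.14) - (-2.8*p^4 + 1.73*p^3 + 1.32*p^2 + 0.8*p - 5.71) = 5.33*p^4 - 2.41*p^3 - 1.38*p^2 - 1.39*p + 5.57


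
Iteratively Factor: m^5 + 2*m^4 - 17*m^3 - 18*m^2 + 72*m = (m + 4)*(m^4 - 2*m^3 - 9*m^2 + 18*m) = m*(m + 4)*(m^3 - 2*m^2 - 9*m + 18) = m*(m - 2)*(m + 4)*(m^2 - 9) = m*(m - 3)*(m - 2)*(m + 4)*(m + 3)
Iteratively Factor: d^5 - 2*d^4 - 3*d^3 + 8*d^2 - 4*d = (d - 1)*(d^4 - d^3 - 4*d^2 + 4*d) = (d - 1)^2*(d^3 - 4*d) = (d - 2)*(d - 1)^2*(d^2 + 2*d) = (d - 2)*(d - 1)^2*(d + 2)*(d)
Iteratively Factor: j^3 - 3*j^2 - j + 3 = (j - 1)*(j^2 - 2*j - 3) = (j - 3)*(j - 1)*(j + 1)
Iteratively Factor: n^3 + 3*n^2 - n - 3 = (n - 1)*(n^2 + 4*n + 3) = (n - 1)*(n + 3)*(n + 1)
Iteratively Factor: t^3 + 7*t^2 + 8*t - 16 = (t - 1)*(t^2 + 8*t + 16) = (t - 1)*(t + 4)*(t + 4)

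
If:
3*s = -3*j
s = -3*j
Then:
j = 0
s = 0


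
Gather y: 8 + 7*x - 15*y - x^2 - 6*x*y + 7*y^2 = -x^2 + 7*x + 7*y^2 + y*(-6*x - 15) + 8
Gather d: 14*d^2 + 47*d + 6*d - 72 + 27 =14*d^2 + 53*d - 45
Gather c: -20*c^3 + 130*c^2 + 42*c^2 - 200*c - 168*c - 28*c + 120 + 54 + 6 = -20*c^3 + 172*c^2 - 396*c + 180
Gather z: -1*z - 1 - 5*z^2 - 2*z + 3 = -5*z^2 - 3*z + 2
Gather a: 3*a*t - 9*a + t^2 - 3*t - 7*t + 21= a*(3*t - 9) + t^2 - 10*t + 21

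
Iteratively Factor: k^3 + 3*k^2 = (k)*(k^2 + 3*k) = k*(k + 3)*(k)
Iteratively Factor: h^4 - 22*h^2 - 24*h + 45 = (h + 3)*(h^3 - 3*h^2 - 13*h + 15) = (h - 1)*(h + 3)*(h^2 - 2*h - 15) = (h - 5)*(h - 1)*(h + 3)*(h + 3)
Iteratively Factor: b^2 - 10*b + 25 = (b - 5)*(b - 5)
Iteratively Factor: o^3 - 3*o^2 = (o - 3)*(o^2) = o*(o - 3)*(o)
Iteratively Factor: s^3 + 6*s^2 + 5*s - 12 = (s + 4)*(s^2 + 2*s - 3) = (s + 3)*(s + 4)*(s - 1)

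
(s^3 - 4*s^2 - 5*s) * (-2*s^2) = -2*s^5 + 8*s^4 + 10*s^3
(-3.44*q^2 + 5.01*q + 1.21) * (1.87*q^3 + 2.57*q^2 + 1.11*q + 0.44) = -6.4328*q^5 + 0.527900000000001*q^4 + 11.32*q^3 + 7.1572*q^2 + 3.5475*q + 0.5324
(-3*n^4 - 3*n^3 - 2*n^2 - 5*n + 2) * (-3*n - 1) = 9*n^5 + 12*n^4 + 9*n^3 + 17*n^2 - n - 2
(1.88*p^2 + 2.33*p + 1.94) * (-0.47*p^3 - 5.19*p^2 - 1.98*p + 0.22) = -0.8836*p^5 - 10.8523*p^4 - 16.7269*p^3 - 14.2684*p^2 - 3.3286*p + 0.4268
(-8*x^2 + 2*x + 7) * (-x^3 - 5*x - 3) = 8*x^5 - 2*x^4 + 33*x^3 + 14*x^2 - 41*x - 21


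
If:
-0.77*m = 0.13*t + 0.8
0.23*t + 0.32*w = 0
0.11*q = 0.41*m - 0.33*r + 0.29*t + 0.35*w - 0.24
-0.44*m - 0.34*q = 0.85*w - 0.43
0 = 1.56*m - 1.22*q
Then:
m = -0.74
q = -0.95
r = -1.54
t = -1.76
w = 1.27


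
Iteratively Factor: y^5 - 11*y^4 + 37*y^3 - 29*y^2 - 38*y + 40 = (y + 1)*(y^4 - 12*y^3 + 49*y^2 - 78*y + 40) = (y - 2)*(y + 1)*(y^3 - 10*y^2 + 29*y - 20) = (y - 4)*(y - 2)*(y + 1)*(y^2 - 6*y + 5) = (y - 5)*(y - 4)*(y - 2)*(y + 1)*(y - 1)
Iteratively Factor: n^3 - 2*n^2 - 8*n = (n + 2)*(n^2 - 4*n) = n*(n + 2)*(n - 4)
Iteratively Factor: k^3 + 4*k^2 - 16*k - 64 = (k - 4)*(k^2 + 8*k + 16) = (k - 4)*(k + 4)*(k + 4)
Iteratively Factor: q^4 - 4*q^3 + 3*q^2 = (q - 1)*(q^3 - 3*q^2) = q*(q - 1)*(q^2 - 3*q) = q*(q - 3)*(q - 1)*(q)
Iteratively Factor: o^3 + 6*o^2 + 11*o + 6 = (o + 3)*(o^2 + 3*o + 2) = (o + 1)*(o + 3)*(o + 2)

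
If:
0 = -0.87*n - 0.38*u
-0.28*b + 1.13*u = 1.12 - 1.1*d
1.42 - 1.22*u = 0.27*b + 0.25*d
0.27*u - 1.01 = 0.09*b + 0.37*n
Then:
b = -2.04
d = -1.47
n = -0.84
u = 1.92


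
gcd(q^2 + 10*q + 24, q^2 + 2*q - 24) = q + 6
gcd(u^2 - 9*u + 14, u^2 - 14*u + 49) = u - 7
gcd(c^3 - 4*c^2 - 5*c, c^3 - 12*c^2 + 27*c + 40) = c^2 - 4*c - 5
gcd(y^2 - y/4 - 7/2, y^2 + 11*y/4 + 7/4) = y + 7/4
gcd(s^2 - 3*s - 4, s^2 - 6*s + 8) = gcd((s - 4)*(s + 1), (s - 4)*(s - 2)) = s - 4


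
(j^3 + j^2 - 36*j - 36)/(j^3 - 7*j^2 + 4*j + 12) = (j + 6)/(j - 2)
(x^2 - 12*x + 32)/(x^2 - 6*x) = (x^2 - 12*x + 32)/(x*(x - 6))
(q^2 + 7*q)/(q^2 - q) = (q + 7)/(q - 1)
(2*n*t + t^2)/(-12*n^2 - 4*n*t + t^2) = t/(-6*n + t)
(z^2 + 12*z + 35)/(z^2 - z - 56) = (z + 5)/(z - 8)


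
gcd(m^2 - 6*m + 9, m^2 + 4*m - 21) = m - 3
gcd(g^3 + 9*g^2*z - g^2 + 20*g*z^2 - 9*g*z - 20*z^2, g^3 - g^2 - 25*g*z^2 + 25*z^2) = g^2 + 5*g*z - g - 5*z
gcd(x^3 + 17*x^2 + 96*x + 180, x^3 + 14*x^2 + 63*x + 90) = x^2 + 11*x + 30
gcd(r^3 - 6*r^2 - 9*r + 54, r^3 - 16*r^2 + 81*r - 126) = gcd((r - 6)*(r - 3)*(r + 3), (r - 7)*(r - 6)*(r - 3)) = r^2 - 9*r + 18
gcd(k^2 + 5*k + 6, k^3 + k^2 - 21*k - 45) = k + 3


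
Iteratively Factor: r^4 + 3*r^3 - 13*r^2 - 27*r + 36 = (r - 3)*(r^3 + 6*r^2 + 5*r - 12) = (r - 3)*(r - 1)*(r^2 + 7*r + 12) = (r - 3)*(r - 1)*(r + 3)*(r + 4)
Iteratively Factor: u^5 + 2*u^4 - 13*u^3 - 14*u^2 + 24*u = (u - 1)*(u^4 + 3*u^3 - 10*u^2 - 24*u) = (u - 1)*(u + 2)*(u^3 + u^2 - 12*u) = (u - 3)*(u - 1)*(u + 2)*(u^2 + 4*u) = (u - 3)*(u - 1)*(u + 2)*(u + 4)*(u)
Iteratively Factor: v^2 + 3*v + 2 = (v + 1)*(v + 2)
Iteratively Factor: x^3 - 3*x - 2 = (x - 2)*(x^2 + 2*x + 1) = (x - 2)*(x + 1)*(x + 1)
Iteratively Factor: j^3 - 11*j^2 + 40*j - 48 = (j - 3)*(j^2 - 8*j + 16) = (j - 4)*(j - 3)*(j - 4)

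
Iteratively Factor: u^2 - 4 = (u + 2)*(u - 2)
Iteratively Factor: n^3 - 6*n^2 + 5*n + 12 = (n + 1)*(n^2 - 7*n + 12) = (n - 4)*(n + 1)*(n - 3)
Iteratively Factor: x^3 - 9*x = (x)*(x^2 - 9) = x*(x - 3)*(x + 3)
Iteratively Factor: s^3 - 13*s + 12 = (s + 4)*(s^2 - 4*s + 3) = (s - 3)*(s + 4)*(s - 1)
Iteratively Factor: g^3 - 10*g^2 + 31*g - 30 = (g - 3)*(g^2 - 7*g + 10) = (g - 5)*(g - 3)*(g - 2)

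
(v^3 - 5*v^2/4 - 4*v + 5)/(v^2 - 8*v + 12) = (4*v^2 + 3*v - 10)/(4*(v - 6))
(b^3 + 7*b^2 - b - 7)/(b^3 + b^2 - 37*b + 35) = (b + 1)/(b - 5)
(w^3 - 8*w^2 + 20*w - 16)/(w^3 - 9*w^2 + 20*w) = (w^2 - 4*w + 4)/(w*(w - 5))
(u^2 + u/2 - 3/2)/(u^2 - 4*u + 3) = (u + 3/2)/(u - 3)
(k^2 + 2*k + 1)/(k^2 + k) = (k + 1)/k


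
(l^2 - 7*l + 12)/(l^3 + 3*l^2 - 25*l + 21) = (l - 4)/(l^2 + 6*l - 7)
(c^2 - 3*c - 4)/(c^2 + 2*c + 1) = (c - 4)/(c + 1)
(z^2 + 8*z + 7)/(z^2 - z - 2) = (z + 7)/(z - 2)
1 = 1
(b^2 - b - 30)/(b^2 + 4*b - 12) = (b^2 - b - 30)/(b^2 + 4*b - 12)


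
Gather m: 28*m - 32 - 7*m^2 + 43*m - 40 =-7*m^2 + 71*m - 72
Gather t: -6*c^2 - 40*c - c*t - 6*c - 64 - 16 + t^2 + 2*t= -6*c^2 - 46*c + t^2 + t*(2 - c) - 80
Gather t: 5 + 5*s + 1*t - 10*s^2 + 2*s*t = -10*s^2 + 5*s + t*(2*s + 1) + 5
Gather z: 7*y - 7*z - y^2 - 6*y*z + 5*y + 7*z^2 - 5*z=-y^2 + 12*y + 7*z^2 + z*(-6*y - 12)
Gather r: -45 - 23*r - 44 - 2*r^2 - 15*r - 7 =-2*r^2 - 38*r - 96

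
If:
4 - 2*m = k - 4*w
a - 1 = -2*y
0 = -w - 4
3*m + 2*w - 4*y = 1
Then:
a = 1 - 2*y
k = -8*y/3 - 18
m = 4*y/3 + 3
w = -4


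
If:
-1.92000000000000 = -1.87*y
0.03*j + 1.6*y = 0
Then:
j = -54.76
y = 1.03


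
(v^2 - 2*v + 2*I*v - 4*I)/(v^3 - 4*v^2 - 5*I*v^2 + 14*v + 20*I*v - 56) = (v - 2)/(v^2 - v*(4 + 7*I) + 28*I)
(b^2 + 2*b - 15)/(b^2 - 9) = (b + 5)/(b + 3)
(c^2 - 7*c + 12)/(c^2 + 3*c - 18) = (c - 4)/(c + 6)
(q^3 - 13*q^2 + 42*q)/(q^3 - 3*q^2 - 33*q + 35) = q*(q - 6)/(q^2 + 4*q - 5)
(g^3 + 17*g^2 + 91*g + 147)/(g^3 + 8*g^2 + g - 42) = (g + 7)/(g - 2)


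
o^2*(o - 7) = o^3 - 7*o^2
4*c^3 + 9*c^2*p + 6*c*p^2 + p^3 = (c + p)^2*(4*c + p)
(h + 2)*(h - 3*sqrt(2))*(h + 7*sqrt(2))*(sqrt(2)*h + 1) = sqrt(2)*h^4 + 2*sqrt(2)*h^3 + 9*h^3 - 38*sqrt(2)*h^2 + 18*h^2 - 76*sqrt(2)*h - 42*h - 84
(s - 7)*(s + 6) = s^2 - s - 42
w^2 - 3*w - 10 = (w - 5)*(w + 2)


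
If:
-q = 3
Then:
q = -3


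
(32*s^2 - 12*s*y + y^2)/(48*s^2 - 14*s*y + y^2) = (-4*s + y)/(-6*s + y)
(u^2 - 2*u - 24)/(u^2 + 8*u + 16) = (u - 6)/(u + 4)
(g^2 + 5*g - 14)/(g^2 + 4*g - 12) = (g + 7)/(g + 6)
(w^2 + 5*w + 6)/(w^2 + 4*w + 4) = (w + 3)/(w + 2)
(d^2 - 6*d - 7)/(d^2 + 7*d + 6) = (d - 7)/(d + 6)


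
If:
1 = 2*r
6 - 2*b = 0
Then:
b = 3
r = 1/2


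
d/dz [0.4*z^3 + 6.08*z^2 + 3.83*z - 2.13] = 1.2*z^2 + 12.16*z + 3.83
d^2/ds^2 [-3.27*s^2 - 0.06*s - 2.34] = -6.54000000000000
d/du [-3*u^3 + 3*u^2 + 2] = 3*u*(2 - 3*u)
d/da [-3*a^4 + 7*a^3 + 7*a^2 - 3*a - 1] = -12*a^3 + 21*a^2 + 14*a - 3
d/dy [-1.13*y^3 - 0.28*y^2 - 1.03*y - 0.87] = -3.39*y^2 - 0.56*y - 1.03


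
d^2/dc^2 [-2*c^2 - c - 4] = -4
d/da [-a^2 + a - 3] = 1 - 2*a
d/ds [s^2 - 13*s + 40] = 2*s - 13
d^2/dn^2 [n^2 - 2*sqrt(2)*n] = 2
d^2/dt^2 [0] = 0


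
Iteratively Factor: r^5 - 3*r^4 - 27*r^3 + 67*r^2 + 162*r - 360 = (r - 5)*(r^4 + 2*r^3 - 17*r^2 - 18*r + 72) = (r - 5)*(r - 3)*(r^3 + 5*r^2 - 2*r - 24) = (r - 5)*(r - 3)*(r - 2)*(r^2 + 7*r + 12) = (r - 5)*(r - 3)*(r - 2)*(r + 4)*(r + 3)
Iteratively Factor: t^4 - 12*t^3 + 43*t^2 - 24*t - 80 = (t - 5)*(t^3 - 7*t^2 + 8*t + 16) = (t - 5)*(t - 4)*(t^2 - 3*t - 4) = (t - 5)*(t - 4)*(t + 1)*(t - 4)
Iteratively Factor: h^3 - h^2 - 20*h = (h - 5)*(h^2 + 4*h) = (h - 5)*(h + 4)*(h)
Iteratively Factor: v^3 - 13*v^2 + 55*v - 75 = (v - 5)*(v^2 - 8*v + 15) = (v - 5)*(v - 3)*(v - 5)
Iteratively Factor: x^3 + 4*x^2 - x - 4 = (x - 1)*(x^2 + 5*x + 4) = (x - 1)*(x + 4)*(x + 1)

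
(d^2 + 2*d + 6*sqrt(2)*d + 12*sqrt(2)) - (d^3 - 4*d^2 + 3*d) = -d^3 + 5*d^2 - d + 6*sqrt(2)*d + 12*sqrt(2)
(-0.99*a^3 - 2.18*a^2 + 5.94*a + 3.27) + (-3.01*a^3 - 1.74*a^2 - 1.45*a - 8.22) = -4.0*a^3 - 3.92*a^2 + 4.49*a - 4.95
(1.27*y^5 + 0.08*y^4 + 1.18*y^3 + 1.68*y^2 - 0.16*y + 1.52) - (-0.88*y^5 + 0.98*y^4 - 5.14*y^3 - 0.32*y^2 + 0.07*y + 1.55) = 2.15*y^5 - 0.9*y^4 + 6.32*y^3 + 2.0*y^2 - 0.23*y - 0.03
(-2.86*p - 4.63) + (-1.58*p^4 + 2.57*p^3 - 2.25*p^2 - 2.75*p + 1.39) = -1.58*p^4 + 2.57*p^3 - 2.25*p^2 - 5.61*p - 3.24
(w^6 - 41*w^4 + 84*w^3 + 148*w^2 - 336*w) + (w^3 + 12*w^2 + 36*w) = w^6 - 41*w^4 + 85*w^3 + 160*w^2 - 300*w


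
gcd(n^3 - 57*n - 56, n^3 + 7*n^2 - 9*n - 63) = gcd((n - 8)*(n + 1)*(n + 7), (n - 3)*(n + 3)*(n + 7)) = n + 7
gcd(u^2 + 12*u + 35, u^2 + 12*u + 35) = u^2 + 12*u + 35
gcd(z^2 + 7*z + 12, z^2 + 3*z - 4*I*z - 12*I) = z + 3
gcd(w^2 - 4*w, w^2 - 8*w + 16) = w - 4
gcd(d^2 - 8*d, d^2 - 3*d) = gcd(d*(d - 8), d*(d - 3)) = d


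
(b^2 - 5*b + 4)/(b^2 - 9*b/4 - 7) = 4*(b - 1)/(4*b + 7)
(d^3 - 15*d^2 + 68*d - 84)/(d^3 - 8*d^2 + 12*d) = (d - 7)/d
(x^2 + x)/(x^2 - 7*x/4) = 4*(x + 1)/(4*x - 7)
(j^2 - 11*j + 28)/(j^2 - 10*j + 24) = (j - 7)/(j - 6)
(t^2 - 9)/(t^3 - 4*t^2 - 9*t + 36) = 1/(t - 4)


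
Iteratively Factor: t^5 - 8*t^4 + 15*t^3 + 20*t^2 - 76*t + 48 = (t - 1)*(t^4 - 7*t^3 + 8*t^2 + 28*t - 48) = (t - 4)*(t - 1)*(t^3 - 3*t^2 - 4*t + 12) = (t - 4)*(t - 2)*(t - 1)*(t^2 - t - 6) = (t - 4)*(t - 2)*(t - 1)*(t + 2)*(t - 3)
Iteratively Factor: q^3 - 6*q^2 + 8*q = (q)*(q^2 - 6*q + 8) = q*(q - 2)*(q - 4)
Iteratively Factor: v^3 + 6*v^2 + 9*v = (v + 3)*(v^2 + 3*v) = (v + 3)^2*(v)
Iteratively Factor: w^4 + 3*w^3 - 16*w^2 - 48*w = (w + 3)*(w^3 - 16*w) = w*(w + 3)*(w^2 - 16) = w*(w - 4)*(w + 3)*(w + 4)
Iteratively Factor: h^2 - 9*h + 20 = (h - 4)*(h - 5)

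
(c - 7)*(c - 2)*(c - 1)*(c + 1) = c^4 - 9*c^3 + 13*c^2 + 9*c - 14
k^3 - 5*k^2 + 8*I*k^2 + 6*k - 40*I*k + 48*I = (k - 3)*(k - 2)*(k + 8*I)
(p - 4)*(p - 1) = p^2 - 5*p + 4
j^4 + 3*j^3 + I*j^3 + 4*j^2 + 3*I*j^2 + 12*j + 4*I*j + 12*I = (j + 3)*(j - 2*I)*(j + I)*(j + 2*I)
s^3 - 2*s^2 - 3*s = s*(s - 3)*(s + 1)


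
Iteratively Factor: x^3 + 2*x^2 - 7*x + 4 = (x + 4)*(x^2 - 2*x + 1) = (x - 1)*(x + 4)*(x - 1)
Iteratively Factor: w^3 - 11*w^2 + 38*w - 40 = (w - 5)*(w^2 - 6*w + 8) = (w - 5)*(w - 4)*(w - 2)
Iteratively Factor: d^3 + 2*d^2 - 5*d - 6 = (d + 1)*(d^2 + d - 6) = (d - 2)*(d + 1)*(d + 3)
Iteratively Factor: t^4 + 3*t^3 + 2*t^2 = (t + 2)*(t^3 + t^2) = (t + 1)*(t + 2)*(t^2) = t*(t + 1)*(t + 2)*(t)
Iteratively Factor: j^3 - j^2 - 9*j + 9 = (j - 3)*(j^2 + 2*j - 3) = (j - 3)*(j + 3)*(j - 1)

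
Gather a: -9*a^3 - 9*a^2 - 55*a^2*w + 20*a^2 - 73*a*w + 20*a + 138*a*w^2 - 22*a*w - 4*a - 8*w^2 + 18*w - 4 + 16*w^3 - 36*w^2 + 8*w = -9*a^3 + a^2*(11 - 55*w) + a*(138*w^2 - 95*w + 16) + 16*w^3 - 44*w^2 + 26*w - 4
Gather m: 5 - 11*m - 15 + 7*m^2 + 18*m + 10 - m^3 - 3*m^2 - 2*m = -m^3 + 4*m^2 + 5*m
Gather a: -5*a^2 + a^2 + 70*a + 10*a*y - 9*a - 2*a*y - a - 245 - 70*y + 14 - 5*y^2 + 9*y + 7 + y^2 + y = -4*a^2 + a*(8*y + 60) - 4*y^2 - 60*y - 224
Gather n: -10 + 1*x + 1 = x - 9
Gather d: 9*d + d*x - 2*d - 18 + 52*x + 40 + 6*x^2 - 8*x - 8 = d*(x + 7) + 6*x^2 + 44*x + 14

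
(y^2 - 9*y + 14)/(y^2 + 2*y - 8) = (y - 7)/(y + 4)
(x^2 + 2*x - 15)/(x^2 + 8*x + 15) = (x - 3)/(x + 3)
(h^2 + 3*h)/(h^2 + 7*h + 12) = h/(h + 4)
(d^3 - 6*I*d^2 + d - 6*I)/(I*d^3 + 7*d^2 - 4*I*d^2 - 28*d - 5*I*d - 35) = -(I*d^3 + 6*d^2 + I*d + 6)/(d^3 - d^2*(4 + 7*I) - d*(5 - 28*I) + 35*I)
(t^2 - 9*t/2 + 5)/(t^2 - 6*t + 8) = (t - 5/2)/(t - 4)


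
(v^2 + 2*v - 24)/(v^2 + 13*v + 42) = (v - 4)/(v + 7)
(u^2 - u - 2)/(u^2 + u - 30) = (u^2 - u - 2)/(u^2 + u - 30)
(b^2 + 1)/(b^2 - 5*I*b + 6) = (b - I)/(b - 6*I)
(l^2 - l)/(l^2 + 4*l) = (l - 1)/(l + 4)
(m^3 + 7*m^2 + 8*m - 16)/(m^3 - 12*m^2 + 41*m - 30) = (m^2 + 8*m + 16)/(m^2 - 11*m + 30)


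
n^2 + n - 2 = (n - 1)*(n + 2)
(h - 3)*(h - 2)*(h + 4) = h^3 - h^2 - 14*h + 24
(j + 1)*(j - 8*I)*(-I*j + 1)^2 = -j^4 - j^3 + 6*I*j^3 - 15*j^2 + 6*I*j^2 - 15*j - 8*I*j - 8*I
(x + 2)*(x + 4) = x^2 + 6*x + 8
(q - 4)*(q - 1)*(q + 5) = q^3 - 21*q + 20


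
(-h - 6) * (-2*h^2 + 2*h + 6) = 2*h^3 + 10*h^2 - 18*h - 36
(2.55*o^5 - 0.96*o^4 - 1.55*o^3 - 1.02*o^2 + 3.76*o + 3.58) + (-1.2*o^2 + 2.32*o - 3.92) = 2.55*o^5 - 0.96*o^4 - 1.55*o^3 - 2.22*o^2 + 6.08*o - 0.34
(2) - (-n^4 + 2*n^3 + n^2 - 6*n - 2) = n^4 - 2*n^3 - n^2 + 6*n + 4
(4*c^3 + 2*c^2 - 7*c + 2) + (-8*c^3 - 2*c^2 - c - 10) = -4*c^3 - 8*c - 8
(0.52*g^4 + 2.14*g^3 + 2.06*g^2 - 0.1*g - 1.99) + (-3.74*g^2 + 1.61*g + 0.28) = 0.52*g^4 + 2.14*g^3 - 1.68*g^2 + 1.51*g - 1.71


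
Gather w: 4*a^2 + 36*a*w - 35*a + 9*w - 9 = 4*a^2 - 35*a + w*(36*a + 9) - 9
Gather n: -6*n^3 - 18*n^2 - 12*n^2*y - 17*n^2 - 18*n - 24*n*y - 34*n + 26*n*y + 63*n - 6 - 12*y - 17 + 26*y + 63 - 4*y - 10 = -6*n^3 + n^2*(-12*y - 35) + n*(2*y + 11) + 10*y + 30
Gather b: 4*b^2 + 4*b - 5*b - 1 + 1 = 4*b^2 - b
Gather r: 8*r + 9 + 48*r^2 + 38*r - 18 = 48*r^2 + 46*r - 9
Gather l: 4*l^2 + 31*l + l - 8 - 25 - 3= 4*l^2 + 32*l - 36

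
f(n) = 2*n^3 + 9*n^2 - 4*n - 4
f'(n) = 6*n^2 + 18*n - 4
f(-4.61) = 9.76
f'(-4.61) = 40.53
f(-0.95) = 6.21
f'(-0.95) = -15.68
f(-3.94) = 29.15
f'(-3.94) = 18.22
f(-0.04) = -3.83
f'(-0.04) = -4.71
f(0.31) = -4.32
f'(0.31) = 2.16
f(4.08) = 265.33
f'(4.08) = 169.32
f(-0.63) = 1.59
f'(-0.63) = -12.96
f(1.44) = 14.87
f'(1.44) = 34.36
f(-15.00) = -4669.00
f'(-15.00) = 1076.00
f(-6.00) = -88.00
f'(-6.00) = 104.00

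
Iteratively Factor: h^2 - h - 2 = (h - 2)*(h + 1)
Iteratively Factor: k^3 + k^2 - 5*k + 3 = (k - 1)*(k^2 + 2*k - 3) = (k - 1)*(k + 3)*(k - 1)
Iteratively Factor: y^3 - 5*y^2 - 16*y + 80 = (y - 5)*(y^2 - 16) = (y - 5)*(y - 4)*(y + 4)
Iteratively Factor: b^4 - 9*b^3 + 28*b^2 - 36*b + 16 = (b - 2)*(b^3 - 7*b^2 + 14*b - 8) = (b - 2)^2*(b^2 - 5*b + 4) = (b - 4)*(b - 2)^2*(b - 1)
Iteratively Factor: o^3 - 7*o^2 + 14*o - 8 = (o - 4)*(o^2 - 3*o + 2) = (o - 4)*(o - 2)*(o - 1)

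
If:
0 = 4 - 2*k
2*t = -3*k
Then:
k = 2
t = -3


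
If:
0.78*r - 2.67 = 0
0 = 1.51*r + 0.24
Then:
No Solution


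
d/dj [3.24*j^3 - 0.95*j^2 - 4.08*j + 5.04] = 9.72*j^2 - 1.9*j - 4.08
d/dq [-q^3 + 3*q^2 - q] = -3*q^2 + 6*q - 1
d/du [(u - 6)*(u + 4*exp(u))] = u + (u - 6)*(4*exp(u) + 1) + 4*exp(u)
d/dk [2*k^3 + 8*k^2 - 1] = 2*k*(3*k + 8)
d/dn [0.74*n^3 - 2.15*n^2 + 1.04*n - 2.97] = 2.22*n^2 - 4.3*n + 1.04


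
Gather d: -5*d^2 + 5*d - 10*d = -5*d^2 - 5*d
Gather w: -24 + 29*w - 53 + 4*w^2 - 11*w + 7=4*w^2 + 18*w - 70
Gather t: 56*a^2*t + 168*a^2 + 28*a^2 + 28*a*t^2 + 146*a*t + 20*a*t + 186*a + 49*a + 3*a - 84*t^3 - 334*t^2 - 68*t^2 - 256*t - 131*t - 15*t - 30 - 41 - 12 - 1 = 196*a^2 + 238*a - 84*t^3 + t^2*(28*a - 402) + t*(56*a^2 + 166*a - 402) - 84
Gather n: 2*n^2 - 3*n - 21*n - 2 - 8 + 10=2*n^2 - 24*n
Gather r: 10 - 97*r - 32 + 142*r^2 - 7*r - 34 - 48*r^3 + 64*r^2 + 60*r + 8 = -48*r^3 + 206*r^2 - 44*r - 48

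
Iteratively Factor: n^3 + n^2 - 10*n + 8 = (n - 1)*(n^2 + 2*n - 8) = (n - 2)*(n - 1)*(n + 4)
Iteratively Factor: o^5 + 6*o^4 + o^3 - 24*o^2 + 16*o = (o + 4)*(o^4 + 2*o^3 - 7*o^2 + 4*o) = (o - 1)*(o + 4)*(o^3 + 3*o^2 - 4*o) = o*(o - 1)*(o + 4)*(o^2 + 3*o - 4) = o*(o - 1)*(o + 4)^2*(o - 1)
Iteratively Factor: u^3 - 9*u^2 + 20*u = (u)*(u^2 - 9*u + 20) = u*(u - 5)*(u - 4)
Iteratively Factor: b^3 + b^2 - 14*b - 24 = (b - 4)*(b^2 + 5*b + 6) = (b - 4)*(b + 2)*(b + 3)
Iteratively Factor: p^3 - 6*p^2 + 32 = (p - 4)*(p^2 - 2*p - 8) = (p - 4)^2*(p + 2)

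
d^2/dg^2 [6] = 0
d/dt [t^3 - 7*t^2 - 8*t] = 3*t^2 - 14*t - 8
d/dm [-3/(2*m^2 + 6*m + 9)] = 6*(2*m + 3)/(2*m^2 + 6*m + 9)^2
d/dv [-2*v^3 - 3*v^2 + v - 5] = -6*v^2 - 6*v + 1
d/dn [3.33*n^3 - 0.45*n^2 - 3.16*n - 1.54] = 9.99*n^2 - 0.9*n - 3.16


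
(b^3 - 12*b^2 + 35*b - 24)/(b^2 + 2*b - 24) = (b^3 - 12*b^2 + 35*b - 24)/(b^2 + 2*b - 24)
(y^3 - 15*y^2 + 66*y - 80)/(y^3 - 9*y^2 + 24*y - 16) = (y^3 - 15*y^2 + 66*y - 80)/(y^3 - 9*y^2 + 24*y - 16)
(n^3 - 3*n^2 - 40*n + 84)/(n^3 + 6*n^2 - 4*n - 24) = (n - 7)/(n + 2)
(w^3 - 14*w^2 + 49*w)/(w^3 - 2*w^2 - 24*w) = (-w^2 + 14*w - 49)/(-w^2 + 2*w + 24)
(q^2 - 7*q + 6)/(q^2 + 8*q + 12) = (q^2 - 7*q + 6)/(q^2 + 8*q + 12)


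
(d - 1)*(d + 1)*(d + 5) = d^3 + 5*d^2 - d - 5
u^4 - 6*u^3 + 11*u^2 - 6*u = u*(u - 3)*(u - 2)*(u - 1)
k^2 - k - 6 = (k - 3)*(k + 2)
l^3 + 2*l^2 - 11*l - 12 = (l - 3)*(l + 1)*(l + 4)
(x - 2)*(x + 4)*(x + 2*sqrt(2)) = x^3 + 2*x^2 + 2*sqrt(2)*x^2 - 8*x + 4*sqrt(2)*x - 16*sqrt(2)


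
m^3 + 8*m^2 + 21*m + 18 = (m + 2)*(m + 3)^2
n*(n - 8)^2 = n^3 - 16*n^2 + 64*n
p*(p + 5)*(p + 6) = p^3 + 11*p^2 + 30*p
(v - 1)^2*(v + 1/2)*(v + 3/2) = v^4 - 9*v^2/4 + v/2 + 3/4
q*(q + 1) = q^2 + q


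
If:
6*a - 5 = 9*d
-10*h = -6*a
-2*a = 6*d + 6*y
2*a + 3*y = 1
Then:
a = 2/3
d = -1/9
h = 2/5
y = -1/9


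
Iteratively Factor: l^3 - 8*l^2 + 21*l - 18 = (l - 3)*(l^2 - 5*l + 6) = (l - 3)^2*(l - 2)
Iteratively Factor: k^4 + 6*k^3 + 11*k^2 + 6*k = (k + 3)*(k^3 + 3*k^2 + 2*k) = k*(k + 3)*(k^2 + 3*k + 2) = k*(k + 1)*(k + 3)*(k + 2)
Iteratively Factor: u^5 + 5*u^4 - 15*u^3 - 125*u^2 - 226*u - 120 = (u + 3)*(u^4 + 2*u^3 - 21*u^2 - 62*u - 40) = (u - 5)*(u + 3)*(u^3 + 7*u^2 + 14*u + 8) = (u - 5)*(u + 1)*(u + 3)*(u^2 + 6*u + 8) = (u - 5)*(u + 1)*(u + 3)*(u + 4)*(u + 2)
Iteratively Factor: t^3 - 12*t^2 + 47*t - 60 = (t - 4)*(t^2 - 8*t + 15) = (t - 5)*(t - 4)*(t - 3)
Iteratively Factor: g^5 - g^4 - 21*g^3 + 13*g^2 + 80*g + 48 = (g - 3)*(g^4 + 2*g^3 - 15*g^2 - 32*g - 16) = (g - 3)*(g + 4)*(g^3 - 2*g^2 - 7*g - 4) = (g - 3)*(g + 1)*(g + 4)*(g^2 - 3*g - 4) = (g - 3)*(g + 1)^2*(g + 4)*(g - 4)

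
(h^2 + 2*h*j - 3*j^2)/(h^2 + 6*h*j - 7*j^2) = (h + 3*j)/(h + 7*j)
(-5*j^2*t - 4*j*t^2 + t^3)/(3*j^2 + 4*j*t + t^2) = t*(-5*j + t)/(3*j + t)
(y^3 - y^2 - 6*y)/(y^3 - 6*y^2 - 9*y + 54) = y*(y + 2)/(y^2 - 3*y - 18)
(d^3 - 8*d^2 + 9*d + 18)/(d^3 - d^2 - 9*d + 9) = (d^2 - 5*d - 6)/(d^2 + 2*d - 3)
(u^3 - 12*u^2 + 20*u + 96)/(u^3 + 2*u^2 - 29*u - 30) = (u^3 - 12*u^2 + 20*u + 96)/(u^3 + 2*u^2 - 29*u - 30)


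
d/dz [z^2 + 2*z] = 2*z + 2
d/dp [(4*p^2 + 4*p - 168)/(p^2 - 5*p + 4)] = 8*(-3*p^2 + 46*p - 103)/(p^4 - 10*p^3 + 33*p^2 - 40*p + 16)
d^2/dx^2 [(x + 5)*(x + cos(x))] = -(x + 5)*cos(x) - 2*sin(x) + 2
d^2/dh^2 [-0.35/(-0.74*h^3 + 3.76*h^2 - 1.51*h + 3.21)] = ((2.632 - 1.554*h)*(0.74*h^3 - 3.76*h^2 + 1.51*h - 3.21) + 0.35*(2.22*h^2 - 7.52*h + 1.51)*(4.44*h^2 - 15.04*h + 3.02))/(0.74*h^3 - 3.76*h^2 + 1.51*h - 3.21)^3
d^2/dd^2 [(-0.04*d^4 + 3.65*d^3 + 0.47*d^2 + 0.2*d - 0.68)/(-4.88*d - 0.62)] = (5.715456*d^4 - 171.908736*d^3 - 66.076128*d^2 - 8.41836*d + 33.236488)/(116.214272*d^3 + 44.294784*d^2 + 5.627616*d + 0.238328)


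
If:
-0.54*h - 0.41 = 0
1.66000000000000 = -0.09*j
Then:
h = -0.76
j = -18.44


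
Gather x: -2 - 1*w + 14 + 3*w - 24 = 2*w - 12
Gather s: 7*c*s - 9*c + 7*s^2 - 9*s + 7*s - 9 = -9*c + 7*s^2 + s*(7*c - 2) - 9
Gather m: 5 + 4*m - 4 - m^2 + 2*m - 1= -m^2 + 6*m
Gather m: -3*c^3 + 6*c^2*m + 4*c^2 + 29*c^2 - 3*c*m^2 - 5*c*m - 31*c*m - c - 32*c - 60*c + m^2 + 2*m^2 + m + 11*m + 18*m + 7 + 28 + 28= -3*c^3 + 33*c^2 - 93*c + m^2*(3 - 3*c) + m*(6*c^2 - 36*c + 30) + 63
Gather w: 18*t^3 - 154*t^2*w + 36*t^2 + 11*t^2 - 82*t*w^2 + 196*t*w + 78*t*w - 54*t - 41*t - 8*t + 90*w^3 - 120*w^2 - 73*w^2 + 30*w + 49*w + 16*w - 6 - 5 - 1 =18*t^3 + 47*t^2 - 103*t + 90*w^3 + w^2*(-82*t - 193) + w*(-154*t^2 + 274*t + 95) - 12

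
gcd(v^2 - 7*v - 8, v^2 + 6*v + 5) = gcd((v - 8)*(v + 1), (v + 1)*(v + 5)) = v + 1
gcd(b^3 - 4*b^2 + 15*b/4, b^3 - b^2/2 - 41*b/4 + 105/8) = b^2 - 4*b + 15/4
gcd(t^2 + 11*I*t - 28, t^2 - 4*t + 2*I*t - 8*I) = 1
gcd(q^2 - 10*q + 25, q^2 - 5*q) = q - 5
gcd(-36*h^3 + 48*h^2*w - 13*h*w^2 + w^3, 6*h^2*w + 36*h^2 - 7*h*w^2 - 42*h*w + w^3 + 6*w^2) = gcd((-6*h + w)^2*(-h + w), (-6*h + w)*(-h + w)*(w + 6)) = 6*h^2 - 7*h*w + w^2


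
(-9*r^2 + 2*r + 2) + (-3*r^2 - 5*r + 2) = -12*r^2 - 3*r + 4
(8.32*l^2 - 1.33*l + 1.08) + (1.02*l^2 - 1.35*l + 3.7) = 9.34*l^2 - 2.68*l + 4.78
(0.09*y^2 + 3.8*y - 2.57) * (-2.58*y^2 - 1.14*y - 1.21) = -0.2322*y^4 - 9.9066*y^3 + 2.1897*y^2 - 1.6682*y + 3.1097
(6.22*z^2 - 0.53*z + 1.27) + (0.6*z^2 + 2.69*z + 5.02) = 6.82*z^2 + 2.16*z + 6.29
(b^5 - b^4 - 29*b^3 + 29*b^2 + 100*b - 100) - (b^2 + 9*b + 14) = b^5 - b^4 - 29*b^3 + 28*b^2 + 91*b - 114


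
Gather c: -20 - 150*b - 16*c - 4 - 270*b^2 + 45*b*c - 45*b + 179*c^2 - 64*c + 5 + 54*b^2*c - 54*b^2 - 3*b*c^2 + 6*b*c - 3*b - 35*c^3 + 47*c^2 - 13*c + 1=-324*b^2 - 198*b - 35*c^3 + c^2*(226 - 3*b) + c*(54*b^2 + 51*b - 93) - 18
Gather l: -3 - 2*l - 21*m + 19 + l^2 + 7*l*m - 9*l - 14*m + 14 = l^2 + l*(7*m - 11) - 35*m + 30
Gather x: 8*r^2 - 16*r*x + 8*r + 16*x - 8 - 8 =8*r^2 + 8*r + x*(16 - 16*r) - 16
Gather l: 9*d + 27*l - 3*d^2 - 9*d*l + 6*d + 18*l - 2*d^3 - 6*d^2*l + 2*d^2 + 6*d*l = -2*d^3 - d^2 + 15*d + l*(-6*d^2 - 3*d + 45)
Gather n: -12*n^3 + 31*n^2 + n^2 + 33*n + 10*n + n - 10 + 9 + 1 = -12*n^3 + 32*n^2 + 44*n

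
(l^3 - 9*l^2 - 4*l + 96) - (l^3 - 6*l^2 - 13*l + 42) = -3*l^2 + 9*l + 54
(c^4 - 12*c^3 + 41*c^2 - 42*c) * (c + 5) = c^5 - 7*c^4 - 19*c^3 + 163*c^2 - 210*c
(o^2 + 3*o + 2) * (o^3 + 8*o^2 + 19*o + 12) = o^5 + 11*o^4 + 45*o^3 + 85*o^2 + 74*o + 24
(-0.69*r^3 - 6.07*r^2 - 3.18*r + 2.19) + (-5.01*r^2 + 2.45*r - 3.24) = -0.69*r^3 - 11.08*r^2 - 0.73*r - 1.05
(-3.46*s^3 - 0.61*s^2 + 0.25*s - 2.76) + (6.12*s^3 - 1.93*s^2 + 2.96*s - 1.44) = 2.66*s^3 - 2.54*s^2 + 3.21*s - 4.2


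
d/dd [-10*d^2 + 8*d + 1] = 8 - 20*d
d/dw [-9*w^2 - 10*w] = -18*w - 10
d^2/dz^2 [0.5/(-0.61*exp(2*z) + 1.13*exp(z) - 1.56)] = (-0.5*(1.22*exp(z) - 1.13)*(2.44*exp(z) - 2.26)*exp(z) + (1.22*exp(z) - 0.565)*(0.61*exp(2*z) - 1.13*exp(z) + 1.56))*exp(z)/(0.61*exp(2*z) - 1.13*exp(z) + 1.56)^3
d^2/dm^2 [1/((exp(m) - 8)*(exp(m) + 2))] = (4*exp(3*m) - 18*exp(2*m) + 100*exp(m) - 96)*exp(m)/(exp(6*m) - 18*exp(5*m) + 60*exp(4*m) + 360*exp(3*m) - 960*exp(2*m) - 4608*exp(m) - 4096)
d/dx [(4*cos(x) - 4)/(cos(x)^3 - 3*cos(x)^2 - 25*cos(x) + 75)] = 4*(15*cos(x)/2 - 3*cos(2*x) + cos(3*x)/2 - 53)*sin(x)/(cos(x)^3 - 3*cos(x)^2 - 25*cos(x) + 75)^2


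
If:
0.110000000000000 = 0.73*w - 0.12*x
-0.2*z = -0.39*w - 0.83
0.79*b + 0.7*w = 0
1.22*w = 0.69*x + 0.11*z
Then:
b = -0.05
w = 0.06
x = -0.58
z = 4.26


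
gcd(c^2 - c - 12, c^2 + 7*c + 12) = c + 3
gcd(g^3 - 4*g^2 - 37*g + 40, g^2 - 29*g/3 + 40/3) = g - 8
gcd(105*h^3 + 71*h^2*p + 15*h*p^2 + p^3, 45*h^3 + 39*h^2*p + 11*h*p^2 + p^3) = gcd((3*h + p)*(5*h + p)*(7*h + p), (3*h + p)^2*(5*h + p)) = 15*h^2 + 8*h*p + p^2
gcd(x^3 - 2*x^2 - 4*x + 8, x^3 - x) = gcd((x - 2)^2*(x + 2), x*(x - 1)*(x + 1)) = 1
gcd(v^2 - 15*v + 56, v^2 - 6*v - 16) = v - 8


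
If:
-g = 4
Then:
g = -4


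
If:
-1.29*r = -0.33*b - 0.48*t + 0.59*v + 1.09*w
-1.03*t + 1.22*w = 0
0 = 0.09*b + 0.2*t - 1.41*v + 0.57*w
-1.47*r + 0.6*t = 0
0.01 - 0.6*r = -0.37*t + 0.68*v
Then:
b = 0.11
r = 0.01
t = 0.03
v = 0.02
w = 0.02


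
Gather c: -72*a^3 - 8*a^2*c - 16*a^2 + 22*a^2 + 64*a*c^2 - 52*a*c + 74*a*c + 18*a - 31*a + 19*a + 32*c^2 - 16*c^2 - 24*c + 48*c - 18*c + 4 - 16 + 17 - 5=-72*a^3 + 6*a^2 + 6*a + c^2*(64*a + 16) + c*(-8*a^2 + 22*a + 6)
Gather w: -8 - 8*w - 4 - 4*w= -12*w - 12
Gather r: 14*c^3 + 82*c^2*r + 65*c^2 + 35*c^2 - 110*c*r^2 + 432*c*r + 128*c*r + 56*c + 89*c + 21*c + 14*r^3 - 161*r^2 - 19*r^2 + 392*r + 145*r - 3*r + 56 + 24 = 14*c^3 + 100*c^2 + 166*c + 14*r^3 + r^2*(-110*c - 180) + r*(82*c^2 + 560*c + 534) + 80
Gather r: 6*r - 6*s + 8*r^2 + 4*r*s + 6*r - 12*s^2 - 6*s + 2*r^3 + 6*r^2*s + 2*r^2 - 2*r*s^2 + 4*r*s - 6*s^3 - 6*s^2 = 2*r^3 + r^2*(6*s + 10) + r*(-2*s^2 + 8*s + 12) - 6*s^3 - 18*s^2 - 12*s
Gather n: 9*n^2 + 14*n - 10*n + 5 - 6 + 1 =9*n^2 + 4*n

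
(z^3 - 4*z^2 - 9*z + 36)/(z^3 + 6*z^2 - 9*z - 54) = (z - 4)/(z + 6)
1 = 1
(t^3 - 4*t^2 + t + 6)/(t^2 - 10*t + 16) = (t^2 - 2*t - 3)/(t - 8)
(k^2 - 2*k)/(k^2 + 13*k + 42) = k*(k - 2)/(k^2 + 13*k + 42)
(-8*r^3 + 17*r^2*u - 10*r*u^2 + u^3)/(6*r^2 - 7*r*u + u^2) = (-8*r^2 + 9*r*u - u^2)/(6*r - u)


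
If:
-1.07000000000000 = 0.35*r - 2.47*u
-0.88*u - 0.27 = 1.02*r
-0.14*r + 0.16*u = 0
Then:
No Solution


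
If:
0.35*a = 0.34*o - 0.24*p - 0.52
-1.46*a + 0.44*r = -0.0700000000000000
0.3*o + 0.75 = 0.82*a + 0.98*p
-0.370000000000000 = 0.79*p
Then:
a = 3.07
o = 4.36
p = -0.47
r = 10.02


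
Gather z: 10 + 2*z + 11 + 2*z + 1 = 4*z + 22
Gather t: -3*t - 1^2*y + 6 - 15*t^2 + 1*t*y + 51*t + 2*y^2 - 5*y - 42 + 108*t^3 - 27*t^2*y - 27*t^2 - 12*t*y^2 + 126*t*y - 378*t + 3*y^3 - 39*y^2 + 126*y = 108*t^3 + t^2*(-27*y - 42) + t*(-12*y^2 + 127*y - 330) + 3*y^3 - 37*y^2 + 120*y - 36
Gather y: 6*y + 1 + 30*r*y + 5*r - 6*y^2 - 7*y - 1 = 5*r - 6*y^2 + y*(30*r - 1)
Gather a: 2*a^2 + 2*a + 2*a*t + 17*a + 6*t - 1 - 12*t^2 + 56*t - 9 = 2*a^2 + a*(2*t + 19) - 12*t^2 + 62*t - 10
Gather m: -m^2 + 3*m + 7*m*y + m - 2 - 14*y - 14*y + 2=-m^2 + m*(7*y + 4) - 28*y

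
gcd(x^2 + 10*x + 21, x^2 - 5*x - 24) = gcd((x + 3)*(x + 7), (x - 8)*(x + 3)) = x + 3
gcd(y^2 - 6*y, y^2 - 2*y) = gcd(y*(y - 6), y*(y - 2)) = y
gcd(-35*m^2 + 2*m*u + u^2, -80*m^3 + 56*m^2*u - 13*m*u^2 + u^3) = -5*m + u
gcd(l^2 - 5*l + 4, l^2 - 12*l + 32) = l - 4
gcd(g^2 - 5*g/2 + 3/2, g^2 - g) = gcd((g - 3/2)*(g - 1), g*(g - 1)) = g - 1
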